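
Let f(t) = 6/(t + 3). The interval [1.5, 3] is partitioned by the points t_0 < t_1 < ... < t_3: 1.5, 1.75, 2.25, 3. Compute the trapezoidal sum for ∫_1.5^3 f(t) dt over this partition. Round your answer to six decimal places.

1.729637

Subinterval widths: 0.25, 0.5, 0.75.
f(1.5) = 4/3, f(1.75) = 24/19, f(2.25) = 8/7, f(3) = 1.
On each subinterval the trapezoid contributes (Δt_i/2)·[f(t_{i-1}) + f(t_i)].
Sum ≈ 1.729637.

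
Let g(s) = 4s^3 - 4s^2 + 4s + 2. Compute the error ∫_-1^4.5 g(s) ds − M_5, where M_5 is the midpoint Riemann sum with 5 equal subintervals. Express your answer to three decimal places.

9.428

Exact integral: ∫_-1^4.5 g(s) ds ≈ 335.72917.
M_5 = 326.30125.
Error ≈ 335.72917 − 326.30125 ≈ 9.428.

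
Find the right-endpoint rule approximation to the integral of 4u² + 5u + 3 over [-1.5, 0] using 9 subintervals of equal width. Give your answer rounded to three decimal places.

Δu = (0 − (-1.5))/9 = 1/6.
Right endpoints: -4/3, -7/6, -1, -5/6, -2/3, -0.5, -1/3, -1/6, 0.
f(-4/3) = 31/9, f(-7/6) = 47/18, f(-1) = 2, f(-5/6) = 29/18, f(-2/3) = 13/9, f(-0.5) = 1.5, f(-1/3) = 16/9, f(-1/6) = 41/18, f(0) = 3.
Sum = Δu · [f(-4/3) + f(-7/6) + f(-1) + ...].
Sum ≈ 3.278.

3.278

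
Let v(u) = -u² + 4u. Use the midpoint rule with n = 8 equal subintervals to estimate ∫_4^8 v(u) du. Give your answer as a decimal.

-53.25

Δu = (8 − 4)/8 = 0.5.
Midpoints: 4.25, 4.75, 5.25, 5.75, 6.25, 6.75, 7.25, 7.75.
v(4.25) = -1.0625, v(4.75) = -3.5625, v(5.25) = -6.5625, v(5.75) = -10.0625, v(6.25) = -14.0625, v(6.75) = -18.5625, v(7.25) = -23.5625, v(7.75) = -29.0625.
Sum = Δu · [v(4.25) + v(4.75) + v(5.25) + ...].
Sum = -53.25.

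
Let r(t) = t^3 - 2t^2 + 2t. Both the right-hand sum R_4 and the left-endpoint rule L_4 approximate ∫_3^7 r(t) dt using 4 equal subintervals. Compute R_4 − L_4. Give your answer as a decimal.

R_4 = 540.
L_4 = 296.
R_4 − L_4 = 244.

244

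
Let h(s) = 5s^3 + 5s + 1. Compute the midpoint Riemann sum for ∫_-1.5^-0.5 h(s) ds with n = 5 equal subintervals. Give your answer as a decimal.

Δs = (-0.5 − (-1.5))/5 = 0.2.
Midpoints: -1.4, -1.2, -1, -0.8, -0.6.
h(-1.4) = -19.72, h(-1.2) = -13.64, h(-1) = -9, h(-0.8) = -5.56, h(-0.6) = -3.08.
Sum = Δs · [h(-1.4) + h(-1.2) + h(-1) + h(-0.8) + h(-0.6)].
Sum = -10.2.

-10.2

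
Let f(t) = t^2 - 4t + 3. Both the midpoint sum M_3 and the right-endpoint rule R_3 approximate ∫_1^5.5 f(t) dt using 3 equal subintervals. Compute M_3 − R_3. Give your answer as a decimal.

M_3 = 9.28125.
R_3 = 20.25.
M_3 − R_3 = -10.96875.

-10.96875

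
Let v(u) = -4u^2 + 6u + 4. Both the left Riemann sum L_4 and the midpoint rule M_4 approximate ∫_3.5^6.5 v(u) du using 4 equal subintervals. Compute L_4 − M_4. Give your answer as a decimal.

36.5625

L_4 = -169.875.
M_4 = -206.4375.
L_4 − M_4 = 36.5625.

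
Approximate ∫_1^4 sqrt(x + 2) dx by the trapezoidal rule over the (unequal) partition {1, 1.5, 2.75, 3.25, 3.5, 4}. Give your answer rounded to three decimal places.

6.328

Subinterval widths: 0.5, 1.25, 0.5, 0.25, 0.5.
f(1) ≈ 1.732, f(1.5) ≈ 1.871, f(2.75) ≈ 2.179, f(3.25) ≈ 2.291, f(3.5) ≈ 2.345, f(4) ≈ 2.449.
On each subinterval the trapezoid contributes (Δx_i/2)·[f(x_{i-1}) + f(x_i)].
Sum ≈ 6.328.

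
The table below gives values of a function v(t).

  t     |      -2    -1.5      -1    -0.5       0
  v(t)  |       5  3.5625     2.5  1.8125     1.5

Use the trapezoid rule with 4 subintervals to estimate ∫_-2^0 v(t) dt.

Δt = 0.5.
T_4 = (0.5/2)·[5 + 2·3.5625 + 2·2.5 + 2·1.8125 + 1.5] = 5.5625.

5.5625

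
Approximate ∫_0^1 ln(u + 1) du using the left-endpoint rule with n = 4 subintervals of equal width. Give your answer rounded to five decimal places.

Δu = (1 − 0)/4 = 0.25.
Left endpoints: 0, 0.25, 0.5, 0.75.
f(0) ≈ 0.00000, f(0.25) ≈ 0.22314, f(0.5) ≈ 0.40547, f(0.75) ≈ 0.55962.
Sum = Δu · [f(0) + f(0.25) + f(0.5) + f(0.75)].
Sum ≈ 0.29706.

0.29706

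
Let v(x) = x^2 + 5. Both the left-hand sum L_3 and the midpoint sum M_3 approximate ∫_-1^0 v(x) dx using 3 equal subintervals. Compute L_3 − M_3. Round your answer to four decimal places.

L_3 ≈ 5.518519.
M_3 ≈ 5.324074.
L_3 − M_3 ≈ 0.1944.

0.1944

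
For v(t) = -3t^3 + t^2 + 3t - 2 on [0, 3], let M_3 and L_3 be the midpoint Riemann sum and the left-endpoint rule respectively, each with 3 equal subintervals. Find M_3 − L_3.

M_3 = -41.125.
L_3 = -19.
M_3 − L_3 = -22.125.

-22.125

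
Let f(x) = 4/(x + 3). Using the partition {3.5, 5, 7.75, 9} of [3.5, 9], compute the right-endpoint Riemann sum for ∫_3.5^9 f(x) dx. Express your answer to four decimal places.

2.1899

Subinterval widths: 1.5, 2.75, 1.25.
Right endpoints: 5, 7.75, 9.
f(5) = 0.5, f(7.75) = 16/43, f(9) = 1/3.
Sum = Σ Δx_i · f(x_i).
Sum ≈ 2.1899.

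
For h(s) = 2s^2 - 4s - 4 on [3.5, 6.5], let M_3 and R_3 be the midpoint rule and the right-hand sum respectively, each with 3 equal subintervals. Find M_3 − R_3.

-25.5

M_3 = 82.
R_3 = 107.5.
M_3 − R_3 = -25.5.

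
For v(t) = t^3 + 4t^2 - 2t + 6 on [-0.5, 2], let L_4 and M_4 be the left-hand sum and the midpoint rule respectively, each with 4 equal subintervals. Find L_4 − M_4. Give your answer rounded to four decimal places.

L_4 ≈ 21.420898.
M_4 ≈ 25.559082.
L_4 − M_4 ≈ -4.1382.

-4.1382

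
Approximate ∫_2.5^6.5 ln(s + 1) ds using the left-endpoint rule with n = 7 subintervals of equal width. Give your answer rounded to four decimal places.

6.5052

Δs = (6.5 − 2.5)/7 = 4/7.
Left endpoints: 2.5, 43/14, 51/14, 59/14, 67/14, 75/14, 83/14.
f(2.5) ≈ 1.2528, f(43/14) ≈ 1.4040, f(51/14) ≈ 1.5353, f(59/14) ≈ 1.6514, f(67/14) ≈ 1.7554, f(75/14) ≈ 1.8496, f(83/14) ≈ 1.9357.
Sum = Δs · [f(2.5) + f(43/14) + f(51/14) + ...].
Sum ≈ 6.5052.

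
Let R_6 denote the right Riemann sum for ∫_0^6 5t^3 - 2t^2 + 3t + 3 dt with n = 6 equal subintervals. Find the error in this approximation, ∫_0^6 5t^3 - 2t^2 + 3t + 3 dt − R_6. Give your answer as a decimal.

-556

Exact integral: ∫_0^6 f(t) dt = 1548.
R_6 = 2104.
Error = 1548 − 2104 = -556.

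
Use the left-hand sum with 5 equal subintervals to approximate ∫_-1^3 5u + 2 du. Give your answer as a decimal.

20

Δu = (3 − (-1))/5 = 0.8.
Left endpoints: -1, -0.2, 0.6, 1.4, 2.2.
f(-1) = -3, f(-0.2) = 1, f(0.6) = 5, f(1.4) = 9, f(2.2) = 13.
Sum = Δu · [f(-1) + f(-0.2) + f(0.6) + f(1.4) + f(2.2)].
Sum = 20.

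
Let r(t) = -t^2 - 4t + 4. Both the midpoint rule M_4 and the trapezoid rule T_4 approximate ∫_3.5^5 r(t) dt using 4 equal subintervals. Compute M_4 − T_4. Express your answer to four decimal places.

M_4 ≈ -46.857422.
T_4 = -46.91015625.
M_4 − T_4 ≈ 0.0527.

0.0527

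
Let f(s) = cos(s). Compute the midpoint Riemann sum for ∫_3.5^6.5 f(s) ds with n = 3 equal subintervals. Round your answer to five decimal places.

Δs = (6.5 − 3.5)/3 = 1.
Midpoints: 4, 5, 6.
f(4) ≈ -0.65364, f(5) ≈ 0.28366, f(6) ≈ 0.96017.
Sum = Δs · [f(4) + f(5) + f(6)].
Sum ≈ 0.59019.

0.59019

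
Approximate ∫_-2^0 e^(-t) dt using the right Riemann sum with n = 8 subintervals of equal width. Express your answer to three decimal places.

Δt = (0 − (-2))/8 = 0.25.
Right endpoints: -1.75, -1.5, -1.25, -1, -0.75, -0.5, -0.25, 0.
f(-1.75) ≈ 5.755, f(-1.5) ≈ 4.482, f(-1.25) ≈ 3.490, f(-1) ≈ 2.718, f(-0.75) ≈ 2.117, f(-0.5) ≈ 1.649, f(-0.25) ≈ 1.284, f(0) ≈ 1.000.
Sum = Δt · [f(-1.75) + f(-1.5) + f(-1.25) + ...].
Sum ≈ 5.624.

5.624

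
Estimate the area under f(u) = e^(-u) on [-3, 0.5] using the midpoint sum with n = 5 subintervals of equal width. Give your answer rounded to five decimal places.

19.08692

Δu = (0.5 − (-3))/5 = 0.7.
Midpoints: -2.65, -1.95, -1.25, -0.55, 0.15.
f(-2.65) ≈ 14.15404, f(-1.95) ≈ 7.02869, f(-1.25) ≈ 3.49034, f(-0.55) ≈ 1.73325, f(0.15) ≈ 0.86071.
Sum = Δu · [f(-2.65) + f(-1.95) + f(-1.25) + f(-0.55) + f(0.15)].
Sum ≈ 19.08692.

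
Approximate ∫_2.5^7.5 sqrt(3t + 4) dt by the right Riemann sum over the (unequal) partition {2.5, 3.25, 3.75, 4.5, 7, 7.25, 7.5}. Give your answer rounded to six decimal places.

Subinterval widths: 0.75, 0.5, 0.75, 2.5, 0.25, 0.25.
Right endpoints: 3.25, 3.75, 4.5, 7, 7.25, 7.5.
f(3.25) ≈ 3.708099, f(3.75) ≈ 3.905125, f(4.5) ≈ 4.183300, f(7) ≈ 5.000000, f(7.25) ≈ 5.074446, f(7.5) ≈ 5.147815.
Sum = Σ Δt_i · f(t_i).
Sum ≈ 22.926677.

22.926677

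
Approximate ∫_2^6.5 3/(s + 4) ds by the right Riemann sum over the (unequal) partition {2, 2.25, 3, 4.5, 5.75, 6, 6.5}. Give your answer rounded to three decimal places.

Subinterval widths: 0.25, 0.75, 1.5, 1.25, 0.25, 0.5.
Right endpoints: 2.25, 3, 4.5, 5.75, 6, 6.5.
f(2.25) = 0.48, f(3) = 3/7, f(4.5) = 6/17, f(5.75) = 4/13, f(6) = 0.3, f(6.5) = 2/7.
Sum = Σ Δs_i · f(s_i).
Sum ≈ 1.573.

1.573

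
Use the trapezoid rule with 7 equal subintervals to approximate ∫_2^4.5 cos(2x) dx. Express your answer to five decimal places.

Δx = (4.5 − 2)/7 = 5/14.
f(2) ≈ -0.65364, f(33/14) ≈ 0.00190, f(19/7) ≈ 0.65651, f(43/14) ≈ 0.99017, f(24/7) ≈ 0.83976, f(53/14) ≈ 0.27881, f(29/7) ≈ -0.41845, f(4.5) ≈ -0.91113.
T_7 = (Δx/2)·[f(x_0) + 2f(x_1) + ... + 2f(x_{6}) + f(x_7)].
Sum ≈ 0.55940.

0.55940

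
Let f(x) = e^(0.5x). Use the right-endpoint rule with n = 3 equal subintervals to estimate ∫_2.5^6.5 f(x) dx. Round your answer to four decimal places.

61.1064

Δx = (6.5 − 2.5)/3 = 4/3.
Right endpoints: 23/6, 31/6, 6.5.
f(23/6) ≈ 6.7983, f(31/6) ≈ 13.2412, f(6.5) ≈ 25.7903.
Sum = Δx · [f(23/6) + f(31/6) + f(6.5)].
Sum ≈ 61.1064.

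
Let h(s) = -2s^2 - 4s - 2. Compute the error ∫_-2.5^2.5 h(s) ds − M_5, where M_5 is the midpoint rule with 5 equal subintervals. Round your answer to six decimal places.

Exact integral: ∫_-2.5^2.5 h(s) ds ≈ -30.83333333.
M_5 = -30.
Error ≈ -30.83333333 − (-30) ≈ -0.833333.

-0.833333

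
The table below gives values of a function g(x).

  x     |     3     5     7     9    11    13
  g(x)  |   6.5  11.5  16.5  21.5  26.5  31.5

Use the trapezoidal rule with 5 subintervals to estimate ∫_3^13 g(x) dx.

Δx = 2.
T_5 = (2/2)·[6.5 + 2·11.5 + 2·16.5 + 2·21.5 + 2·26.5 + 31.5] = 190.

190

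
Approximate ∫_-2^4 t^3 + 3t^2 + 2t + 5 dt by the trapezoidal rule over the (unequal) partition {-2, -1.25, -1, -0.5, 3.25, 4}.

237.48046875

Subinterval widths: 0.75, 0.25, 0.5, 3.75, 0.75.
f(-2) = 5, f(-1.25) = 5.234375, f(-1) = 5, f(-0.5) = 4.625, f(3.25) = 77.515625, f(4) = 125.
On each subinterval the trapezoid contributes (Δt_i/2)·[f(t_{i-1}) + f(t_i)].
Sum = 237.48046875.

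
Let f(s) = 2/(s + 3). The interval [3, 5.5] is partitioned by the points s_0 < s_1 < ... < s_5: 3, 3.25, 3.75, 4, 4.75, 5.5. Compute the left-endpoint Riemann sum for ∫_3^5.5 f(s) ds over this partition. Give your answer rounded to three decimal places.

0.725

Subinterval widths: 0.25, 0.5, 0.25, 0.75, 0.75.
Left endpoints: 3, 3.25, 3.75, 4, 4.75.
f(3) = 1/3, f(3.25) = 0.32, f(3.75) = 8/27, f(4) = 2/7, f(4.75) = 8/31.
Sum = Σ Δs_i · f(s_i).
Sum ≈ 0.725.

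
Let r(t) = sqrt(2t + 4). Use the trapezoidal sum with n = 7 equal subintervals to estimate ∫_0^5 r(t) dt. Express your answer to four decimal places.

14.7845

Δt = (5 − 0)/7 = 5/7.
r(0) ≈ 2.0000, r(5/7) ≈ 2.3299, r(10/7) ≈ 2.6186, r(15/7) ≈ 2.8785, r(20/7) ≈ 3.1168, r(25/7) ≈ 3.3381, r(30/7) ≈ 3.5456, r(5) ≈ 3.7417.
T_7 = (Δt/2)·[r(t_0) + 2r(t_1) + ... + 2r(t_{6}) + r(t_7)].
Sum ≈ 14.7845.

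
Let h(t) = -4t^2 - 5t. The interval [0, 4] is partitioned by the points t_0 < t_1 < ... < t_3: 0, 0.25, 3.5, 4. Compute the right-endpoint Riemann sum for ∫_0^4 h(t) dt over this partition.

-258.5

Subinterval widths: 0.25, 3.25, 0.5.
Right endpoints: 0.25, 3.5, 4.
h(0.25) = -1.5, h(3.5) = -66.5, h(4) = -84.
Sum = Σ Δt_i · h(t_i).
Sum = -258.5.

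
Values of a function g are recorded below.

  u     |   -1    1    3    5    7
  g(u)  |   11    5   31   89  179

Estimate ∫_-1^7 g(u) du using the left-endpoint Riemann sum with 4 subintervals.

Δu = 2.
Sum = 2·[11 + 5 + 31 + 89] = 272.

272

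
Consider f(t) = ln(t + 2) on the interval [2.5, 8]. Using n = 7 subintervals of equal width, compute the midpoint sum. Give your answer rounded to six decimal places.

Δt = (8 − 2.5)/7 = 11/14.
Midpoints: 81/28, 103/28, 125/28, 5.25, 169/28, 191/28, 213/28.
f(81/28) ≈ 1.587776, f(103/28) ≈ 1.736700, f(125/28) ≈ 1.866293, f(5.25) ≈ 1.981001, f(169/28) ≈ 2.083896, f(191/28) ≈ 2.177184, f(213/28) ≈ 2.262507.
Sum = Δt · [f(81/28) + f(103/28) + f(125/28) + ...].
Sum ≈ 10.760637.

10.760637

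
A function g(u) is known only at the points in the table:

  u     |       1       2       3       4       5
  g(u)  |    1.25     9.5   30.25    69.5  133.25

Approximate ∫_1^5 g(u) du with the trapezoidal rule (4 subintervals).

176.5

Δu = 1.
T_4 = (1/2)·[1.25 + 2·9.5 + 2·30.25 + 2·69.5 + 133.25] = 176.5.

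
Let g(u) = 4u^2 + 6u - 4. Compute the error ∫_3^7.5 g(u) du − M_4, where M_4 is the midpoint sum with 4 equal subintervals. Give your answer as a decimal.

1.8984375

Exact integral: ∫_3^7.5 g(u) du = 650.25.
M_4 = 648.3515625.
Error = 650.25 − 648.3515625 = 1.8984375.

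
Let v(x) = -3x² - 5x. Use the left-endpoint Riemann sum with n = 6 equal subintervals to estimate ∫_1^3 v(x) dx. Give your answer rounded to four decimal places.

-40.4444

Δx = (3 − 1)/6 = 1/3.
Left endpoints: 1, 4/3, 5/3, 2, 7/3, 8/3.
v(1) = -8, v(4/3) = -12, v(5/3) = -50/3, v(2) = -22, v(7/3) = -28, v(8/3) = -104/3.
Sum = Δx · [v(1) + v(4/3) + v(5/3) + ...].
Sum ≈ -40.4444.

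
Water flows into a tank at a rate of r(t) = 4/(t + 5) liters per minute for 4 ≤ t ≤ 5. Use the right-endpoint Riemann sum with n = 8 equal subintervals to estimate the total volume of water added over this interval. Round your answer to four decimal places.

Δt = (5 − 4)/8 = 0.125.
Right endpoints: 4.125, 4.25, 4.375, 4.5, 4.625, 4.75, 4.875, 5.
r(4.125) = 32/73, r(4.25) = 16/37, r(4.375) = 32/75, r(4.5) = 8/19, r(4.625) = 32/77, r(4.75) = 16/39, r(4.875) = 32/79, r(5) = 0.4.
Sum = Δt · [r(4.125) + r(4.25) + r(4.375) + ...].
Sum ≈ 0.4187.

0.4187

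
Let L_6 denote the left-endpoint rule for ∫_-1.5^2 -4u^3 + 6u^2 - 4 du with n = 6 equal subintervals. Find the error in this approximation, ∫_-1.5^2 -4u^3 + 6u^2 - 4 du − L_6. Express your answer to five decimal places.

Exact integral: ∫_-1.5^2 f(u) du = -2.1875.
L_6 ≈ 8.6163194.
Error ≈ -2.1875 − 8.6163194 ≈ -10.80382.

-10.80382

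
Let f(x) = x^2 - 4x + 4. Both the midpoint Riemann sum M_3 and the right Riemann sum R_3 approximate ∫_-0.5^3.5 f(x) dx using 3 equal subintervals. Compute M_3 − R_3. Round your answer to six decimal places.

M_3 ≈ 5.74074074.
R_3 ≈ 4.85185185.
M_3 − R_3 ≈ 0.888889.

0.888889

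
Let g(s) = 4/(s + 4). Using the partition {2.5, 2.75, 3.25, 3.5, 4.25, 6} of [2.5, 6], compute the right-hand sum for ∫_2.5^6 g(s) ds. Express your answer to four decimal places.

1.6210

Subinterval widths: 0.25, 0.5, 0.25, 0.75, 1.75.
Right endpoints: 2.75, 3.25, 3.5, 4.25, 6.
g(2.75) = 16/27, g(3.25) = 16/29, g(3.5) = 8/15, g(4.25) = 16/33, g(6) = 0.4.
Sum = Σ Δs_i · g(s_i).
Sum ≈ 1.6210.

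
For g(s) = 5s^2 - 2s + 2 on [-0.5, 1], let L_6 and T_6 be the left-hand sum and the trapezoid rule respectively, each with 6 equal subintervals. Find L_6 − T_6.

-0.09375

L_6 = 4.109375.
T_6 = 4.203125.
L_6 − T_6 = -0.09375.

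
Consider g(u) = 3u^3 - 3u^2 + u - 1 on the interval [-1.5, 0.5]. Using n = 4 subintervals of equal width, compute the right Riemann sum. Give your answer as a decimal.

Δu = (0.5 − (-1.5))/4 = 0.5.
Right endpoints: -1, -0.5, 0, 0.5.
g(-1) = -8, g(-0.5) = -2.625, g(0) = -1, g(0.5) = -0.875.
Sum = Δu · [g(-1) + g(-0.5) + g(0) + g(0.5)].
Sum = -6.25.

-6.25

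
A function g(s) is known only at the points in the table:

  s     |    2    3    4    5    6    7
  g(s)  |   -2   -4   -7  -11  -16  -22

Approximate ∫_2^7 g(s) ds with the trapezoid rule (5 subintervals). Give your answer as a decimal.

Δs = 1.
T_5 = (1/2)·[(-2) + 2·(-4) + 2·(-7) + 2·(-11) + 2·(-16) + (-22)] = -50.

-50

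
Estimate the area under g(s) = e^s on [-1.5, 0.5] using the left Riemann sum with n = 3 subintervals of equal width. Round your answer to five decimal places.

Δs = (0.5 − (-1.5))/3 = 2/3.
Left endpoints: -1.5, -5/6, -1/6.
g(-1.5) ≈ 0.22313, g(-5/6) ≈ 0.43460, g(-1/6) ≈ 0.84648.
Sum = Δs · [g(-1.5) + g(-5/6) + g(-1/6)].
Sum ≈ 1.00281.

1.00281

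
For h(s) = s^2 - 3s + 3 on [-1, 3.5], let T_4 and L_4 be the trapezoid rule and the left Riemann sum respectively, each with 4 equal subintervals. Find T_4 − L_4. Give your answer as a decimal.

T_4 = 12.19921875.
L_4 = 13.46484375.
T_4 − L_4 = -1.265625.

-1.265625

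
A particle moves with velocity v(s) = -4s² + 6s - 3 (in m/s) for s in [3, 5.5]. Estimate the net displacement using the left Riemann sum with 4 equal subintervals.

Δs = (5.5 − 3)/4 = 0.625.
Left endpoints: 3, 3.625, 4.25, 4.875.
v(3) = -21, v(3.625) = -33.8125, v(4.25) = -49.75, v(4.875) = -68.8125.
Sum = Δs · [v(3) + v(3.625) + v(4.25) + v(4.875)].
Sum = -108.359375.

-108.359375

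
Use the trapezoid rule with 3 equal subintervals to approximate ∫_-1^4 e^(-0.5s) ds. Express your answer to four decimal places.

3.1999

Δs = (4 − (-1))/3 = 5/3.
f(-1) ≈ 1.6487, f(2/3) ≈ 0.7165, f(7/3) ≈ 0.3114, f(4) ≈ 0.1353.
T_3 = (Δs/2)·[f(s_0) + 2f(s_1) + 2f(s_2) + f(s_3)].
Sum ≈ 3.1999.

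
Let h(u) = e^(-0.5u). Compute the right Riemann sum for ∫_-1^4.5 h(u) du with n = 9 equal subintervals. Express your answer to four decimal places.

2.6391

Δu = (4.5 − (-1))/9 = 11/18.
Right endpoints: -7/18, 2/9, 5/6, 13/9, 37/18, 8/3, 59/18, 35/9, 4.5.
h(-7/18) ≈ 1.2146, h(2/9) ≈ 0.8948, h(5/6) ≈ 0.6592, h(13/9) ≈ 0.4857, h(37/18) ≈ 0.3578, h(8/3) ≈ 0.2636, h(59/18) ≈ 0.1942, h(35/9) ≈ 0.1431, h(4.5) ≈ 0.1054.
Sum = Δu · [h(-7/18) + h(2/9) + h(5/6) + ...].
Sum ≈ 2.6391.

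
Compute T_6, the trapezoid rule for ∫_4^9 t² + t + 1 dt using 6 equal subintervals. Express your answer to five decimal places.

Δt = (9 − 4)/6 = 5/6.
f(4) = 21, f(29/6) = 1051/36, f(17/3) = 349/9, f(6.5) = 49.75, f(22/3) = 559/9, f(49/6) = 2731/36, f(9) = 91.
T_6 = (Δt/2)·[f(t_0) + 2f(t_1) + ... + 2f(t_{5}) + f(t_6)].
Sum ≈ 259.74537.

259.74537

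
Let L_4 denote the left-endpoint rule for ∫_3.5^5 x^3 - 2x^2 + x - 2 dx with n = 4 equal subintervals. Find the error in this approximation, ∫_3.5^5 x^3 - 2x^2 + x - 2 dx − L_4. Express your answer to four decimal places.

10.5205

Exact integral: ∫_3.5^5 f(x) dx = 67.359375.
L_4 ≈ 56.838867.
Error ≈ 67.359375 − 56.838867 ≈ 10.5205.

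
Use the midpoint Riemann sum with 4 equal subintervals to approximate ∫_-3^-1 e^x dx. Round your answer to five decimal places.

Δx = (-1 − (-3))/4 = 0.5.
Midpoints: -2.75, -2.25, -1.75, -1.25.
f(-2.75) ≈ 0.06393, f(-2.25) ≈ 0.10540, f(-1.75) ≈ 0.17377, f(-1.25) ≈ 0.28650.
Sum = Δx · [f(-2.75) + f(-2.25) + f(-1.75) + f(-1.25)].
Sum ≈ 0.31480.

0.31480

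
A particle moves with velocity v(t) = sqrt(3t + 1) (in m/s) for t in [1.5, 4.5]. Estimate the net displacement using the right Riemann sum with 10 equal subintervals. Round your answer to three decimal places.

9.621

Δt = (4.5 − 1.5)/10 = 0.3.
Right endpoints: 1.8, 2.1, 2.4, 2.7, 3, 3.3, 3.6, 3.9, 4.2, 4.5.
v(1.8) ≈ 2.530, v(2.1) ≈ 2.702, v(2.4) ≈ 2.864, v(2.7) ≈ 3.017, v(3) ≈ 3.162, v(3.3) ≈ 3.302, v(3.6) ≈ 3.435, v(3.9) ≈ 3.564, v(4.2) ≈ 3.688, v(4.5) ≈ 3.808.
Sum = Δt · [v(1.8) + v(2.1) + v(2.4) + ...].
Sum ≈ 9.621.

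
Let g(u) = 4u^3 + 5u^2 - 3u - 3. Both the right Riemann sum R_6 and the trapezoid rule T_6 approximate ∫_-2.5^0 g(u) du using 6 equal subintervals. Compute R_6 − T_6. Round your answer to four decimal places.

R_6 ≈ -6.921296.
T_6 ≈ -11.869213.
R_6 − T_6 ≈ 4.9479.

4.9479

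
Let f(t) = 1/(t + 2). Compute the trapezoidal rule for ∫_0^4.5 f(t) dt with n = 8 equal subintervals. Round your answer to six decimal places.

1.184573

Δt = (4.5 − 0)/8 = 0.5625.
f(0) = 0.5, f(0.5625) = 16/41, f(1.125) = 0.32, f(1.6875) = 16/59, f(2.25) = 4/17, f(2.8125) = 16/77, f(3.375) = 8/43, f(3.9375) = 16/95, f(4.5) = 2/13.
T_8 = (Δt/2)·[f(t_0) + 2f(t_1) + ... + 2f(t_{7}) + f(t_8)].
Sum ≈ 1.184573.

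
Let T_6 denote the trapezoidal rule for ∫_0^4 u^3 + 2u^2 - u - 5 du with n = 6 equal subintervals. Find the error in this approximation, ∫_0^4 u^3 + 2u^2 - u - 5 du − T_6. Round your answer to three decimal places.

-2.370

Exact integral: ∫_0^4 f(u) du ≈ 78.66667.
T_6 ≈ 81.03704.
Error ≈ 78.66667 − 81.03704 ≈ -2.370.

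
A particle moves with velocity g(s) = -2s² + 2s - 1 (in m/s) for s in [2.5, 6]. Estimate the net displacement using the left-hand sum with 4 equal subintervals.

-85.2578125

Δs = (6 − 2.5)/4 = 0.875.
Left endpoints: 2.5, 3.375, 4.25, 5.125.
g(2.5) = -8.5, g(3.375) = -17.03125, g(4.25) = -28.625, g(5.125) = -43.28125.
Sum = Δs · [g(2.5) + g(3.375) + g(4.25) + g(5.125)].
Sum = -85.2578125.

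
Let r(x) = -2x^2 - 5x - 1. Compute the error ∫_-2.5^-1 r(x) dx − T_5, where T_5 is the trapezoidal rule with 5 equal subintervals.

0.045

Exact integral: ∫_-2.5^-1 r(x) dx = 1.875.
T_5 = 1.83.
Error = 1.875 − 1.83 = 0.045.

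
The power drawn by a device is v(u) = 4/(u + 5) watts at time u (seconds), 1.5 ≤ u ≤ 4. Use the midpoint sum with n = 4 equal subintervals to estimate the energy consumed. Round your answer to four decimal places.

Δu = (4 − 1.5)/4 = 0.625.
Midpoints: 1.8125, 2.4375, 3.0625, 3.6875.
v(1.8125) = 64/109, v(2.4375) = 64/119, v(3.0625) = 64/129, v(3.6875) = 64/139.
Sum = Δu · [v(1.8125) + v(2.4375) + v(3.0625) + v(3.6875)].
Sum ≈ 1.3010.

1.3010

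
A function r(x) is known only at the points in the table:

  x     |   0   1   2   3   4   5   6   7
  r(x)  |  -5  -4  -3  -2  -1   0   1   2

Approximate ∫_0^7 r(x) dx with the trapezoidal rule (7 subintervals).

-10.5

Δx = 1.
T_7 = (1/2)·[(-5) + 2·(-4) + 2·(-3) + 2·(-2) + 2·(-1) + 2·0 + 2·1 + 2] = -10.5.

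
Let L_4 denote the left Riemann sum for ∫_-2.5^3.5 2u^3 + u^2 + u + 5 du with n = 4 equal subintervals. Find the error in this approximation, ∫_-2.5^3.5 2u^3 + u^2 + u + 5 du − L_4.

Exact integral: ∫_-2.5^3.5 f(u) du = 108.
L_4 = 20.25.
Error = 108 − 20.25 = 87.75.

87.75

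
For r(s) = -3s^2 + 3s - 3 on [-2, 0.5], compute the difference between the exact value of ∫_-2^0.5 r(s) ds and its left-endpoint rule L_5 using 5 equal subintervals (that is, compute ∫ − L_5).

Exact integral: ∫_-2^0.5 r(s) ds = -21.25.
L_5 = -26.25.
Error = -21.25 − (-26.25) = 5.

5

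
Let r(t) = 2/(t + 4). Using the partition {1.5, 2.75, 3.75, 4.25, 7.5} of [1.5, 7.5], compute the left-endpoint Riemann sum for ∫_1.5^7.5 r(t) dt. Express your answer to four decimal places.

1.6678

Subinterval widths: 1.25, 1, 0.5, 3.25.
Left endpoints: 1.5, 2.75, 3.75, 4.25.
r(1.5) = 4/11, r(2.75) = 8/27, r(3.75) = 8/31, r(4.25) = 8/33.
Sum = Σ Δt_i · r(t_i).
Sum ≈ 1.6678.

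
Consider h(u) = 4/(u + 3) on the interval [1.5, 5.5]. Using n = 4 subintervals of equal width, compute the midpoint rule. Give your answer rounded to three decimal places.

Δu = (5.5 − 1.5)/4 = 1.
Midpoints: 2, 3, 4, 5.
h(2) = 0.8, h(3) = 2/3, h(4) = 4/7, h(5) = 0.5.
Sum = Δu · [h(2) + h(3) + h(4) + h(5)].
Sum ≈ 2.538.

2.538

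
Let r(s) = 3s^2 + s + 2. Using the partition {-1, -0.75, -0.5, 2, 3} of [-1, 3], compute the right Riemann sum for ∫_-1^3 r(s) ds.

73.296875

Subinterval widths: 0.25, 0.25, 2.5, 1.
Right endpoints: -0.75, -0.5, 2, 3.
r(-0.75) = 2.9375, r(-0.5) = 2.25, r(2) = 16, r(3) = 32.
Sum = Σ Δs_i · r(s_i).
Sum = 73.296875.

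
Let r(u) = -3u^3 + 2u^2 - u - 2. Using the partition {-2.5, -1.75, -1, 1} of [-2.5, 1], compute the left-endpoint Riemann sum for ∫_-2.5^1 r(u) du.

69.37109375

Subinterval widths: 0.75, 0.75, 2.
Left endpoints: -2.5, -1.75, -1.
r(-2.5) = 59.875, r(-1.75) = 21.953125, r(-1) = 4.
Sum = Σ Δu_i · r(u_i).
Sum = 69.37109375.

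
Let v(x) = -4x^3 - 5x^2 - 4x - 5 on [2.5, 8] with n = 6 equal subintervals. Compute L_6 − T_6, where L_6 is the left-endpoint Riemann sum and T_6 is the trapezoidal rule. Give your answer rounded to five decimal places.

1052.44792

L_6 ≈ -4027.1585648.
T_6 ≈ -5079.6064815.
L_6 − T_6 ≈ 1052.44792.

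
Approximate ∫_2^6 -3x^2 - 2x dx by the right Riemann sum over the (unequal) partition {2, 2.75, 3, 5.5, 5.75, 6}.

-341.4375

Subinterval widths: 0.75, 0.25, 2.5, 0.25, 0.25.
Right endpoints: 2.75, 3, 5.5, 5.75, 6.
f(2.75) = -28.1875, f(3) = -33, f(5.5) = -101.75, f(5.75) = -110.6875, f(6) = -120.
Sum = Σ Δx_i · f(x_i).
Sum = -341.4375.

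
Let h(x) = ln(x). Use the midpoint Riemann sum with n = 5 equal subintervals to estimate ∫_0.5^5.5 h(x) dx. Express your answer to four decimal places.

4.7875

Δx = (5.5 − 0.5)/5 = 1.
Midpoints: 1, 2, 3, 4, 5.
h(1) ≈ 0.0000, h(2) ≈ 0.6931, h(3) ≈ 1.0986, h(4) ≈ 1.3863, h(5) ≈ 1.6094.
Sum = Δx · [h(1) + h(2) + h(3) + h(4) + h(5)].
Sum ≈ 4.7875.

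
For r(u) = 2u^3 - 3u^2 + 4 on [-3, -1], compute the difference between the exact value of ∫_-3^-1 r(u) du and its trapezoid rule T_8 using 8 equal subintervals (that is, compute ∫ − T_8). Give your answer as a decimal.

0.3125

Exact integral: ∫_-3^-1 r(u) du = -58.
T_8 = -58.3125.
Error = -58 − (-58.3125) = 0.3125.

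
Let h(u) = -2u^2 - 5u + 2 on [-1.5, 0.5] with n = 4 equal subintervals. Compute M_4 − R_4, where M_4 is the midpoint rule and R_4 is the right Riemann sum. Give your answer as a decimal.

1.75

M_4 = 6.75.
R_4 = 5.
M_4 − R_4 = 1.75.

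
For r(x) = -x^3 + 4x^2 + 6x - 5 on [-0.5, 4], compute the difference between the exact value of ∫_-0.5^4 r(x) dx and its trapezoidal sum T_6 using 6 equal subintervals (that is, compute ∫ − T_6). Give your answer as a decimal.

0.52734375

Exact integral: ∫_-0.5^4 r(x) dx = 46.265625.
T_6 = 45.73828125.
Error = 46.265625 − 45.73828125 = 0.52734375.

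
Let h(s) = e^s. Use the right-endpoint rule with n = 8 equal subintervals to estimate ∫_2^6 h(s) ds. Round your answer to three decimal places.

503.266

Δs = (6 − 2)/8 = 0.5.
Right endpoints: 2.5, 3, 3.5, 4, 4.5, 5, 5.5, 6.
h(2.5) ≈ 12.182, h(3) ≈ 20.086, h(3.5) ≈ 33.115, h(4) ≈ 54.598, h(4.5) ≈ 90.017, h(5) ≈ 148.413, h(5.5) ≈ 244.692, h(6) ≈ 403.429.
Sum = Δs · [h(2.5) + h(3) + h(3.5) + ...].
Sum ≈ 503.266.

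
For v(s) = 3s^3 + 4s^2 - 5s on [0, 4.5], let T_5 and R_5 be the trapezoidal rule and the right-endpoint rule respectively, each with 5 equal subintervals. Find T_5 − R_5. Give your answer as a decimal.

-149.34375

T_5 = 393.15375.
R_5 = 542.4975.
T_5 − R_5 = -149.34375.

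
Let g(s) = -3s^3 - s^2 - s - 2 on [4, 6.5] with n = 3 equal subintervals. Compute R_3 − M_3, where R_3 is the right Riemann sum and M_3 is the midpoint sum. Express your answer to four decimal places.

-296.2023

R_3 ≈ -1524.351852.
M_3 ≈ -1228.149595.
R_3 − M_3 ≈ -296.2023.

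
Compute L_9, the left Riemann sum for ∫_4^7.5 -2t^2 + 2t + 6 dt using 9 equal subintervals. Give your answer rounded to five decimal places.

-163.21811

Δt = (7.5 − 4)/9 = 7/18.
Left endpoints: 4, 79/18, 43/9, 31/6, 50/9, 107/18, 19/3, 121/18, 64/9.
f(4) = -18, f(79/18) = -3847/162, f(43/9) = -2438/81, f(31/6) = -667/18, f(50/9) = -3614/81, f(107/18) = -8551/162, f(19/3) = -554/9, f(121/18) = -11491/162, f(64/9) = -6554/81.
Sum = Δt · [f(4) + f(79/18) + f(43/9) + ...].
Sum ≈ -163.21811.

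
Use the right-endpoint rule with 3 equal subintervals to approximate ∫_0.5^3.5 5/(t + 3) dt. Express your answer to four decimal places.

Δt = (3.5 − 0.5)/3 = 1.
Right endpoints: 1.5, 2.5, 3.5.
f(1.5) = 10/9, f(2.5) = 10/11, f(3.5) = 10/13.
Sum = Δt · [f(1.5) + f(2.5) + f(3.5)].
Sum ≈ 2.7894.

2.7894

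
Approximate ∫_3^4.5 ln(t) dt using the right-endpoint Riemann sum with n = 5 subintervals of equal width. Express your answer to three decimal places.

2.032

Δt = (4.5 − 3)/5 = 0.3.
Right endpoints: 3.3, 3.6, 3.9, 4.2, 4.5.
f(3.3) ≈ 1.194, f(3.6) ≈ 1.281, f(3.9) ≈ 1.361, f(4.2) ≈ 1.435, f(4.5) ≈ 1.504.
Sum = Δt · [f(3.3) + f(3.6) + f(3.9) + f(4.2) + f(4.5)].
Sum ≈ 2.032.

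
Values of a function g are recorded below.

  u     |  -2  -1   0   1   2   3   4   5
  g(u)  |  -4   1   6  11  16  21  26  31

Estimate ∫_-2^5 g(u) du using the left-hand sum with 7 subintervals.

77

Δu = 1.
Sum = 1·[(-4) + 1 + 6 + 11 + 16 + 21 + 26] = 77.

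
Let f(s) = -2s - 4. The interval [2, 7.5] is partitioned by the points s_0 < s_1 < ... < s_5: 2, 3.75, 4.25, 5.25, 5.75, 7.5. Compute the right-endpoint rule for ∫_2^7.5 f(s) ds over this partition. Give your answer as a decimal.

Subinterval widths: 1.75, 0.5, 1, 0.5, 1.75.
Right endpoints: 3.75, 4.25, 5.25, 5.75, 7.5.
f(3.75) = -11.5, f(4.25) = -12.5, f(5.25) = -14.5, f(5.75) = -15.5, f(7.5) = -19.
Sum = Σ Δs_i · f(s_i).
Sum = -81.875.

-81.875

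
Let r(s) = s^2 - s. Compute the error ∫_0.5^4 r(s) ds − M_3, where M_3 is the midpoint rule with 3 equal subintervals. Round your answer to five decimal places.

0.39699

Exact integral: ∫_0.5^4 r(s) ds ≈ 13.4166667.
M_3 ≈ 13.0196759.
Error ≈ 13.4166667 − 13.0196759 ≈ 0.39699.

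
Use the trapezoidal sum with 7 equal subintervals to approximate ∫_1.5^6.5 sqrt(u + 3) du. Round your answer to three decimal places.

13.154

Δu = (6.5 − 1.5)/7 = 5/7.
f(1.5) ≈ 2.121, f(31/14) ≈ 2.283, f(41/14) ≈ 2.435, f(51/14) ≈ 2.577, f(61/14) ≈ 2.712, f(71/14) ≈ 2.841, f(81/14) ≈ 2.964, f(6.5) ≈ 3.082.
T_7 = (Δu/2)·[f(u_0) + 2f(u_1) + ... + 2f(u_{6}) + f(u_7)].
Sum ≈ 13.154.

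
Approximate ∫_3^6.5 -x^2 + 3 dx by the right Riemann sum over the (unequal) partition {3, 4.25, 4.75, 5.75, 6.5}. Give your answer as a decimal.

Subinterval widths: 1.25, 0.5, 1, 0.75.
Right endpoints: 4.25, 4.75, 5.75, 6.5.
f(4.25) = -15.0625, f(4.75) = -19.5625, f(5.75) = -30.0625, f(6.5) = -39.25.
Sum = Σ Δx_i · f(x_i).
Sum = -88.109375.

-88.109375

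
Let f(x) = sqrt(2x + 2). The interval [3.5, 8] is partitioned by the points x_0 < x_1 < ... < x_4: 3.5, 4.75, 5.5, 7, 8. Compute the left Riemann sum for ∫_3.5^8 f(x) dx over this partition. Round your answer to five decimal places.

Subinterval widths: 1.25, 0.75, 1.5, 1.
Left endpoints: 3.5, 4.75, 5.5, 7.
f(3.5) ≈ 3.00000, f(4.75) ≈ 3.39116, f(5.5) ≈ 3.60555, f(7) ≈ 4.00000.
Sum = Σ Δx_i · f(x_i).
Sum ≈ 15.70170.

15.70170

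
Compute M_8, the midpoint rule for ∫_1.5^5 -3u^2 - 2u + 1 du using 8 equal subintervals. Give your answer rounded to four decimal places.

-140.7075

Δu = (5 − 1.5)/8 = 0.4375.
Midpoints: 1.71875, 2.15625, 2.59375, 3.03125, 3.46875, 3.90625, 4.34375, 4.78125.
f(1.71875) = -11571/1024, f(2.15625) = -17675/1024, f(2.59375) = -24955/1024, f(3.03125) = -33411/1024, f(3.46875) = -43043/1024, f(3.90625) = -53851/1024, f(4.34375) = -65835/1024, f(4.78125) = -78995/1024.
Sum = Δu · [f(1.71875) + f(2.15625) + f(2.59375) + ...].
Sum ≈ -140.7075.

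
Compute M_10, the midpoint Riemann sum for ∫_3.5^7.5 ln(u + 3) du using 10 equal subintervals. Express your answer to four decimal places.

8.5231

Δu = (7.5 − 3.5)/10 = 0.4.
Midpoints: 3.7, 4.1, 4.5, 4.9, 5.3, 5.7, 6.1, 6.5, 6.9, 7.3.
f(3.7) ≈ 1.9021, f(4.1) ≈ 1.9601, f(4.5) ≈ 2.0149, f(4.9) ≈ 2.0669, f(5.3) ≈ 2.1163, f(5.7) ≈ 2.1633, f(6.1) ≈ 2.2083, f(6.5) ≈ 2.2513, f(6.9) ≈ 2.2925, f(7.3) ≈ 2.3321.
Sum = Δu · [f(3.7) + f(4.1) + f(4.5) + ...].
Sum ≈ 8.5231.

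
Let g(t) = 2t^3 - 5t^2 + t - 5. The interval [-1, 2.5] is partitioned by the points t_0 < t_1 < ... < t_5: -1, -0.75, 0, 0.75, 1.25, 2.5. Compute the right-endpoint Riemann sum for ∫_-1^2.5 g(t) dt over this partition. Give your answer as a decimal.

-17.71875

Subinterval widths: 0.25, 0.75, 0.75, 0.5, 1.25.
Right endpoints: -0.75, 0, 0.75, 1.25, 2.5.
g(-0.75) = -9.40625, g(0) = -5, g(0.75) = -6.21875, g(1.25) = -7.65625, g(2.5) = -2.5.
Sum = Σ Δt_i · g(t_i).
Sum = -17.71875.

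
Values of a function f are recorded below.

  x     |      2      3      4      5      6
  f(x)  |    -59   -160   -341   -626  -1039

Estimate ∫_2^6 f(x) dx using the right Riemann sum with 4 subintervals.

-2166

Δx = 1.
Sum = 1·[(-160) + (-341) + (-626) + (-1039)] = -2166.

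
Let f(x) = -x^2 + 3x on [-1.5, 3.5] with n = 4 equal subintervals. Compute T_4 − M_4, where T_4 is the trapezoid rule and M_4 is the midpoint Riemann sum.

T_4 = -1.71875.
M_4 = 0.234375.
T_4 − M_4 = -1.953125.

-1.953125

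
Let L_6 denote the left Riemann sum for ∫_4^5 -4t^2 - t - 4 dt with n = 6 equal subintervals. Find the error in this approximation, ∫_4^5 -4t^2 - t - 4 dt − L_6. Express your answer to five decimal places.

Exact integral: ∫_4^5 f(t) dt ≈ -89.8333333.
L_6 ≈ -86.7685185.
Error ≈ -89.8333333 − (-86.7685185) ≈ -3.06481.

-3.06481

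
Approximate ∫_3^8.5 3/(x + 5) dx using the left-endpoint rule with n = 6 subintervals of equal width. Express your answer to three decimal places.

1.642

Δx = (8.5 − 3)/6 = 11/12.
Left endpoints: 3, 47/12, 29/6, 5.75, 20/3, 91/12.
f(3) = 0.375, f(47/12) = 36/107, f(29/6) = 18/59, f(5.75) = 12/43, f(20/3) = 9/35, f(91/12) = 36/151.
Sum = Δx · [f(3) + f(47/12) + f(29/6) + ...].
Sum ≈ 1.642.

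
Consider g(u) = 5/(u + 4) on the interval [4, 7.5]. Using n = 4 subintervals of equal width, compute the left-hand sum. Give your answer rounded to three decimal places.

1.900

Δu = (7.5 − 4)/4 = 0.875.
Left endpoints: 4, 4.875, 5.75, 6.625.
g(4) = 0.625, g(4.875) = 40/71, g(5.75) = 20/39, g(6.625) = 8/17.
Sum = Δu · [g(4) + g(4.875) + g(5.75) + g(6.625)].
Sum ≈ 1.900.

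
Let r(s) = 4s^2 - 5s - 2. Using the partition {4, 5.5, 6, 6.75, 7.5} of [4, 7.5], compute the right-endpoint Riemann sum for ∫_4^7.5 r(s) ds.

442.25

Subinterval widths: 1.5, 0.5, 0.75, 0.75.
Right endpoints: 5.5, 6, 6.75, 7.5.
r(5.5) = 91.5, r(6) = 112, r(6.75) = 146.5, r(7.5) = 185.5.
Sum = Σ Δs_i · r(s_i).
Sum = 442.25.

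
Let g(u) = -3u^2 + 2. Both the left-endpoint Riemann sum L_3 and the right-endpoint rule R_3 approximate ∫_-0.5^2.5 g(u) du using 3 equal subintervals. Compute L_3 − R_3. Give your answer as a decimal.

L_3 = -2.25.
R_3 = -20.25.
L_3 − R_3 = 18.

18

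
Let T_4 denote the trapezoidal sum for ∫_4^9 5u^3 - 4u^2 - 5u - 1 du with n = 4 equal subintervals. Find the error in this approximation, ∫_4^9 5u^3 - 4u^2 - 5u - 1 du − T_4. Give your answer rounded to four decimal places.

-121.7448

Exact integral: ∫_4^9 f(u) du ≈ 6827.083333.
T_4 = 6948.828125.
Error ≈ 6827.083333 − 6948.828125 ≈ -121.7448.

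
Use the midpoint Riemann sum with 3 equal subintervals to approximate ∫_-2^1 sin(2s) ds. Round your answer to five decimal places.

Δs = (1 − (-2))/3 = 1.
Midpoints: -1.5, -0.5, 0.5.
f(-1.5) ≈ -0.14112, f(-0.5) ≈ -0.84147, f(0.5) ≈ 0.84147.
Sum = Δs · [f(-1.5) + f(-0.5) + f(0.5)].
Sum ≈ -0.14112.

-0.14112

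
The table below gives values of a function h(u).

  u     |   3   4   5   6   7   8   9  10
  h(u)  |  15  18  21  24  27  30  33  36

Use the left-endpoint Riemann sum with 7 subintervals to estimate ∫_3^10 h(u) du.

168

Δu = 1.
Sum = 1·[15 + 18 + 21 + 24 + 27 + 30 + 33] = 168.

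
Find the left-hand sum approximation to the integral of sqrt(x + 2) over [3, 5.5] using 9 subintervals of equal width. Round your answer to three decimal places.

6.169

Δx = (5.5 − 3)/9 = 5/18.
Left endpoints: 3, 59/18, 32/9, 23/6, 37/9, 79/18, 14/3, 89/18, 47/9.
f(3) ≈ 2.236, f(59/18) ≈ 2.297, f(32/9) ≈ 2.357, f(23/6) ≈ 2.415, f(37/9) ≈ 2.472, f(79/18) ≈ 2.528, f(14/3) ≈ 2.582, f(89/18) ≈ 2.635, f(47/9) ≈ 2.687.
Sum = Δx · [f(3) + f(59/18) + f(32/9) + ...].
Sum ≈ 6.169.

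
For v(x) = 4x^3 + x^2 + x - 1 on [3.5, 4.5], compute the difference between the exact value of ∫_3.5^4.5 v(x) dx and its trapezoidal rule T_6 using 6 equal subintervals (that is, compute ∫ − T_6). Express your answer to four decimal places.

-0.2269

Exact integral: ∫_3.5^4.5 v(x) dx ≈ 279.083333.
T_6 ≈ 279.310185.
Error ≈ 279.083333 − 279.310185 ≈ -0.2269.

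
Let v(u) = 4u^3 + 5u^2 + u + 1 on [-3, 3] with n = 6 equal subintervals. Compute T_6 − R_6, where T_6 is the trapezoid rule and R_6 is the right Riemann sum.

-111

T_6 = 101.
R_6 = 212.
T_6 − R_6 = -111.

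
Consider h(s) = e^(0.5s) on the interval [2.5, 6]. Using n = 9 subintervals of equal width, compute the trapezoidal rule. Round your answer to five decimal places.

Δs = (6 − 2.5)/9 = 7/18.
h(2.5) ≈ 3.49034, h(26/9) ≈ 4.23950, h(59/18) ≈ 5.14944, h(11/3) ≈ 6.25470, h(73/18) ≈ 7.59718, h(40/9) ≈ 9.22781, h(29/6) ≈ 11.20844, h(47/9) ≈ 13.61417, h(101/18) ≈ 16.53626, h(6) ≈ 20.08554.
T_9 = (Δs/2)·[h(s_0) + 2h(s_1) + ... + 2h(s_{8}) + h(s_9)].
Sum ≈ 33.29490.

33.29490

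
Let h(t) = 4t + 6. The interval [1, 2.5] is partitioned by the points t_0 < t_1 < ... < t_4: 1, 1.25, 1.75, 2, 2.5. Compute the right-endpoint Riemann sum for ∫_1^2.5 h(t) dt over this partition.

Subinterval widths: 0.25, 0.5, 0.25, 0.5.
Right endpoints: 1.25, 1.75, 2, 2.5.
h(1.25) = 11, h(1.75) = 13, h(2) = 14, h(2.5) = 16.
Sum = Σ Δt_i · h(t_i).
Sum = 20.75.

20.75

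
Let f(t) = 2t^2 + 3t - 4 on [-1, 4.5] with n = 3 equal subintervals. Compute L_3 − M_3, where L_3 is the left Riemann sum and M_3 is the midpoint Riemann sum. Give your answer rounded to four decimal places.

-41.1736

L_3 ≈ 24.037037.
M_3 ≈ 65.210648.
L_3 − M_3 ≈ -41.1736.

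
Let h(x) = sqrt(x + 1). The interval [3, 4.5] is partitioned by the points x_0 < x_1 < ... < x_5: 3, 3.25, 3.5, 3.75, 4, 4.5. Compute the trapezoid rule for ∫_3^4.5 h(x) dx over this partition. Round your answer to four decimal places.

3.2654

Subinterval widths: 0.25, 0.25, 0.25, 0.25, 0.5.
h(3) ≈ 2.0000, h(3.25) ≈ 2.0616, h(3.5) ≈ 2.1213, h(3.75) ≈ 2.1794, h(4) ≈ 2.2361, h(4.5) ≈ 2.3452.
On each subinterval the trapezoid contributes (Δx_i/2)·[h(x_{i-1}) + h(x_i)].
Sum ≈ 3.2654.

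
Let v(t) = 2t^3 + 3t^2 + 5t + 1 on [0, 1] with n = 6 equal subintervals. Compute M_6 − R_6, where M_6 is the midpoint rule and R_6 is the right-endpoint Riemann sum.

-0.875

M_6 ≈ 4.98611.
R_6 ≈ 5.86111.
M_6 − R_6 = -0.875.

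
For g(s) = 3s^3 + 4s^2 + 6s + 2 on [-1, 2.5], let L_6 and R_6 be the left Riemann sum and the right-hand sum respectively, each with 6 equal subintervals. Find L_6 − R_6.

L_6 ≈ 48.800492.
R_6 ≈ 102.394242.
L_6 − R_6 = -53.59375.

-53.59375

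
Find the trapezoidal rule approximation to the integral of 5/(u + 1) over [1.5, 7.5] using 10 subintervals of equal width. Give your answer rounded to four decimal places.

6.1407

Δu = (7.5 − 1.5)/10 = 0.6.
f(1.5) = 2, f(2.1) = 50/31, f(2.7) = 50/37, f(3.3) = 50/43, f(3.9) = 50/49, f(4.5) = 10/11, f(5.1) = 50/61, f(5.7) = 50/67, f(6.3) = 50/73, f(6.9) = 50/79, f(7.5) = 10/17.
T_10 = (Δu/2)·[f(u_0) + 2f(u_1) + ... + 2f(u_{9}) + f(u_10)].
Sum ≈ 6.1407.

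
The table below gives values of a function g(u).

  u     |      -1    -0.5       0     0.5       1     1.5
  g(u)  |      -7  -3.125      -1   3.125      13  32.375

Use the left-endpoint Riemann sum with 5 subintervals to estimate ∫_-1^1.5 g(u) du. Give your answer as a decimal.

Δu = 0.5.
Sum = 0.5·[(-7) + (-3.125) + (-1) + 3.125 + 13] = 2.5.

2.5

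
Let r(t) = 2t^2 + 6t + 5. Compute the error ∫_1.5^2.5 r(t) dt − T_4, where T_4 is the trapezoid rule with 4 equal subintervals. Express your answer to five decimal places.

Exact integral: ∫_1.5^2.5 r(t) dt ≈ 25.1666667.
T_4 = 25.1875.
Error ≈ 25.1666667 − 25.1875 ≈ -0.02083.

-0.02083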